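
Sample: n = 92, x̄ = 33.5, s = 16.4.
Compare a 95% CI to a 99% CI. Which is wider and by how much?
99% CI is wider by 2.21

df = 91
95% CI: t* = 1.986, (30.10, 36.90), width = 2 · t* · s/√n = 6.79
99% CI: t* = 2.631, (29.00, 38.00), width = 2 · t* · s/√n = 9.00

The 99% CI is wider by 9.00 - 6.79 = 2.21.
Higher confidence requires a wider interval.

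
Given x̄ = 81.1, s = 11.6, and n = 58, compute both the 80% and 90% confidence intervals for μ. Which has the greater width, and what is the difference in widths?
90% CI is wider by 1.14

df = 57
80% CI: t* = 1.297, (79.12, 83.08), width = 2 · t* · s/√n = 3.95
90% CI: t* = 1.672, (78.55, 83.65), width = 2 · t* · s/√n = 5.09

The 90% CI is wider by 5.09 - 3.95 = 1.14.
Higher confidence requires a wider interval.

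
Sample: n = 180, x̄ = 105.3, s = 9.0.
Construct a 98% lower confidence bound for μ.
μ ≥ 103.91

Lower bound (one-sided):
t* = 2.069 (one-sided for 98%)
Lower bound = x̄ - t* · s/√n = 105.3 - 2.069 · 9.0/√180 = 103.91

We are 98% confident that μ ≥ 103.91.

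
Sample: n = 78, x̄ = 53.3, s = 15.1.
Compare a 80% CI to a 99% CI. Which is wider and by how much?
99% CI is wider by 4.61

df = 77
80% CI: t* = 1.293, (51.09, 55.51), width = 2 · t* · s/√n = 4.42
99% CI: t* = 2.641, (48.78, 57.82), width = 2 · t* · s/√n = 9.03

The 99% CI is wider by 9.03 - 4.42 = 4.61.
Higher confidence requires a wider interval.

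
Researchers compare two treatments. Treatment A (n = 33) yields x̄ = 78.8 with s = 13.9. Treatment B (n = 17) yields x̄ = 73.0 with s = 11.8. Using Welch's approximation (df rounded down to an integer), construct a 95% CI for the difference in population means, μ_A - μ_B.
(-1.79, 13.39)

Difference: x̄₁ - x̄₂ = 5.80
SE = √(s₁²/n₁ + s₂²/n₂) = √(13.9²/33 + 11.8²/17) = 3.7477
df = 37.48 → 37 (Welch–Satterthwaite, rounded down)
t* = 2.026

CI: 5.80 ± 2.026 · 3.7477 = 5.80 ± 7.59 = (-1.79, 13.39)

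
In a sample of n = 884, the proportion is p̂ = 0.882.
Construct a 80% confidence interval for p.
(0.868, 0.896)

Proportion CI:
SE = √(p̂(1-p̂)/n) = √(0.882 · 0.118 / 884) = 0.01085

z* = 1.282
Margin = z* · SE = 1.282 · 0.01085 = 0.0139

CI: 0.882 ± 0.0139 = (0.868, 0.896)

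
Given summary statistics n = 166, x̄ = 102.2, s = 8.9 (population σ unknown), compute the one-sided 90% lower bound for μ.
μ ≥ 101.31

Lower bound (one-sided):
t* = 1.287 (one-sided for 90%)
Lower bound = x̄ - t* · s/√n = 102.2 - 1.287 · 8.9/√166 = 101.31

We are 90% confident that μ ≥ 101.31.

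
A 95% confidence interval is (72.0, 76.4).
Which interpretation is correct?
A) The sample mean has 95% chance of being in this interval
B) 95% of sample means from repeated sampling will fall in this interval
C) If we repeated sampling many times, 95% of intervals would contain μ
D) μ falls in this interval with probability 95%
C

A) Wrong — x̄ is observed and sits in the interval by construction.
B) Wrong — coverage applies to intervals containing μ, not to future x̄ values.
C) Correct — this is the frequentist long-run coverage interpretation.
D) Wrong — μ is fixed; the randomness lives in the interval, not in μ.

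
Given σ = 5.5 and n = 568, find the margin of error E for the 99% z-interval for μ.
Margin of error = 0.59

Margin of error = z* · σ/√n
= 2.576 · 5.5/√568
= 2.576 · 5.5/23.8328
= 0.59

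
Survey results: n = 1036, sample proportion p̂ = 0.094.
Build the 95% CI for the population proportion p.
(0.076, 0.112)

Proportion CI:
SE = √(p̂(1-p̂)/n) = √(0.094 · 0.906 / 1036) = 0.00907

z* = 1.960
Margin = z* · SE = 1.960 · 0.00907 = 0.0178

CI: 0.094 ± 0.0178 = (0.076, 0.112)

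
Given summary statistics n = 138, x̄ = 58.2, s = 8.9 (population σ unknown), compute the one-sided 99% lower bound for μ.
μ ≥ 56.42

Lower bound (one-sided):
t* = 2.354 (one-sided for 99%)
Lower bound = x̄ - t* · s/√n = 58.2 - 2.354 · 8.9/√138 = 56.42

We are 99% confident that μ ≥ 56.42.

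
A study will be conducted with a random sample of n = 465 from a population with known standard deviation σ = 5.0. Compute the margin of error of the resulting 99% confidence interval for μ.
Margin of error = 0.60

Margin of error = z* · σ/√n
= 2.576 · 5.0/√465
= 2.576 · 5.0/21.5639
= 0.60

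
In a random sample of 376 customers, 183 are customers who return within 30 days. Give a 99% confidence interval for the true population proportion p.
(0.420, 0.553)

Proportion CI:
p̂ = 183/376 = 0.48670
SE = √(p̂(1-p̂)/n) = √(0.48670 · 0.51330 / 376) = 0.02578

z* = 2.576
Margin = z* · SE = 2.576 · 0.02578 = 0.0664

CI: 0.48670 ± 0.0664 = (0.420, 0.553)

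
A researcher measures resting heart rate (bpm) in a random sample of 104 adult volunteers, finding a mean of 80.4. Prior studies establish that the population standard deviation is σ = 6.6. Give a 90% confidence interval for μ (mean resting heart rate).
(79.34, 81.46)

z-interval (σ known):
z* = 1.645 for 90% confidence

Margin of error = z* · σ/√n = 1.645 · 6.6/√104 = 1.06

CI: (80.4 - 1.06, 80.4 + 1.06) = (79.34, 81.46)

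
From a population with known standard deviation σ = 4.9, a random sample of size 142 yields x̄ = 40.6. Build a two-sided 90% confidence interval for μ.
(39.92, 41.28)

z-interval (σ known):
z* = 1.645 for 90% confidence

Margin of error = z* · σ/√n = 1.645 · 4.9/√142 = 0.68

CI: (40.6 - 0.68, 40.6 + 0.68) = (39.92, 41.28)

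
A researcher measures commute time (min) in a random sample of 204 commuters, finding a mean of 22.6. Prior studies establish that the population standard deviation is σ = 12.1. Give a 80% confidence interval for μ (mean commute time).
(21.51, 23.69)

z-interval (σ known):
z* = 1.282 for 80% confidence

Margin of error = z* · σ/√n = 1.282 · 12.1/√204 = 1.09

CI: (22.6 - 1.09, 22.6 + 1.09) = (21.51, 23.69)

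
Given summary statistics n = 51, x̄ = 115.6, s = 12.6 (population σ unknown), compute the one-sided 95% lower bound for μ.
μ ≥ 112.64

Lower bound (one-sided):
t* = 1.676 (one-sided for 95%)
Lower bound = x̄ - t* · s/√n = 115.6 - 1.676 · 12.6/√51 = 112.64

We are 95% confident that μ ≥ 112.64.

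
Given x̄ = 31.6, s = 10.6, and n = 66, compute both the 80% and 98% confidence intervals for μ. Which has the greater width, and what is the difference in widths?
98% CI is wider by 2.84

df = 65
80% CI: t* = 1.295, (29.91, 33.29), width = 2 · t* · s/√n = 3.38
98% CI: t* = 2.385, (28.49, 34.71), width = 2 · t* · s/√n = 6.22

The 98% CI is wider by 6.22 - 3.38 = 2.84.
Higher confidence requires a wider interval.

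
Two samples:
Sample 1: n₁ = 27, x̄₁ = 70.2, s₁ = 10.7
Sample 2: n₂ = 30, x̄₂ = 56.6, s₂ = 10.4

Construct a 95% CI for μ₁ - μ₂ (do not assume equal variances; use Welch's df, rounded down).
(7.98, 19.22)

Difference: x̄₁ - x̄₂ = 13.60
SE = √(s₁²/n₁ + s₂²/n₂) = √(10.7²/27 + 10.4²/30) = 2.8010
df = 54.01 → 54 (Welch–Satterthwaite, rounded down)
t* = 2.005

CI: 13.60 ± 2.005 · 2.8010 = 13.60 ± 5.62 = (7.98, 19.22)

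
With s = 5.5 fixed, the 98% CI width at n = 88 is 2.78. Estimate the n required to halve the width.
n ≈ 352

CI width ∝ 1/√n
To reduce width by factor 2, need √n to grow by 2 → need 2² = 4 times as many samples.

Current: n = 88, width = 2.78
New: n = 352, width ≈ 1.37

Width reduced by factor of 2.78/1.37 = 2.03.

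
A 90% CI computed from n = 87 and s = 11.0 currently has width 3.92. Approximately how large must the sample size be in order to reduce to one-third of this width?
n ≈ 783

CI width ∝ 1/√n
To reduce width by factor 3, need √n to grow by 3 → need 3² = 9 times as many samples.

Current: n = 87, width = 3.92
New: n = 783, width ≈ 1.29

Width reduced by factor of 3.92/1.29 = 3.04.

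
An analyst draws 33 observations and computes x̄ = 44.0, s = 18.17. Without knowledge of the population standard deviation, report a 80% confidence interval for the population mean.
(39.86, 48.14)

t-interval (σ unknown):
df = n - 1 = 32
t* = 1.309 for 80% confidence

Margin of error = t* · s/√n = 1.309 · 18.17/√33 = 4.14

CI: (39.86, 48.14)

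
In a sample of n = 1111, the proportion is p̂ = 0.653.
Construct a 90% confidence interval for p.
(0.630, 0.676)

Proportion CI:
SE = √(p̂(1-p̂)/n) = √(0.653 · 0.347 / 1111) = 0.01428

z* = 1.645
Margin = z* · SE = 1.645 · 0.01428 = 0.0235

CI: 0.653 ± 0.0235 = (0.630, 0.676)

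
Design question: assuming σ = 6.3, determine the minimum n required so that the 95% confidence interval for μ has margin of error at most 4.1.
n ≥ 10

For margin E ≤ 4.1:
n ≥ (z* · σ / E)²
n ≥ (1.960 · 6.3 / 4.1)²
n ≥ 9.07

Minimum n = 10 (rounding up)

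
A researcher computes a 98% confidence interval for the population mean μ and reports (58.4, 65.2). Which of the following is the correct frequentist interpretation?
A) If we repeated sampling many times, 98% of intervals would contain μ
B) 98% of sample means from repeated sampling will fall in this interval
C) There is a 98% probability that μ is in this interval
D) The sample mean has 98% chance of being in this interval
A

A) Correct — this is the frequentist long-run coverage interpretation.
B) Wrong — coverage applies to intervals containing μ, not to future x̄ values.
C) Wrong — μ is fixed; the randomness lives in the interval, not in μ.
D) Wrong — x̄ is observed and sits in the interval by construction.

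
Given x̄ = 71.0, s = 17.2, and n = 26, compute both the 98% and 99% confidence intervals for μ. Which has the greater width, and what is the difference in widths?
99% CI is wider by 2.04

df = 25
98% CI: t* = 2.485, (62.62, 79.38), width = 2 · t* · s/√n = 16.76
99% CI: t* = 2.787, (61.60, 80.40), width = 2 · t* · s/√n = 18.80

The 99% CI is wider by 18.80 - 16.76 = 2.04.
Higher confidence requires a wider interval.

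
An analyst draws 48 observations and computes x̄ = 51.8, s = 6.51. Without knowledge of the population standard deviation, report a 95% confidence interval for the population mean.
(49.91, 53.69)

t-interval (σ unknown):
df = n - 1 = 47
t* = 2.012 for 95% confidence

Margin of error = t* · s/√n = 2.012 · 6.51/√48 = 1.89

CI: (49.91, 53.69)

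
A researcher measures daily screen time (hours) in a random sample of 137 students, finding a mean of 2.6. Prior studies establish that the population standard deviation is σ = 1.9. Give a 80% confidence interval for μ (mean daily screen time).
(2.39, 2.81)

z-interval (σ known):
z* = 1.282 for 80% confidence

Margin of error = z* · σ/√n = 1.282 · 1.9/√137 = 0.21

CI: (2.6 - 0.21, 2.6 + 0.21) = (2.39, 2.81)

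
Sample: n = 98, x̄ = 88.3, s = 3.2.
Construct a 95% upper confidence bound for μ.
μ ≤ 88.84

Upper bound (one-sided):
t* = 1.661 (one-sided for 95%)
Upper bound = x̄ + t* · s/√n = 88.3 + 1.661 · 3.2/√98 = 88.84

We are 95% confident that μ ≤ 88.84.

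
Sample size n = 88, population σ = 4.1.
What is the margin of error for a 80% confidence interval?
Margin of error = 0.56

Margin of error = z* · σ/√n
= 1.282 · 4.1/√88
= 1.282 · 4.1/9.3808
= 0.56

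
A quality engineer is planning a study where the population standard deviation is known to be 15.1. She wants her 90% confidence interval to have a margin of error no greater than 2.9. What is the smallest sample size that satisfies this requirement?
n ≥ 74

For margin E ≤ 2.9:
n ≥ (z* · σ / E)²
n ≥ (1.645 · 15.1 / 2.9)²
n ≥ 73.37

Minimum n = 74 (rounding up)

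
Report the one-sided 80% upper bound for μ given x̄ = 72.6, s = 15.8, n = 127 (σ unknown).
μ ≤ 73.78

Upper bound (one-sided):
t* = 0.844 (one-sided for 80%)
Upper bound = x̄ + t* · s/√n = 72.6 + 0.844 · 15.8/√127 = 73.78

We are 80% confident that μ ≤ 73.78.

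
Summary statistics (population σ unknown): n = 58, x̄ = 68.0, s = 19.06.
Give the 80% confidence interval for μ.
(64.75, 71.25)

t-interval (σ unknown):
df = n - 1 = 57
t* = 1.297 for 80% confidence

Margin of error = t* · s/√n = 1.297 · 19.06/√58 = 3.25

CI: (64.75, 71.25)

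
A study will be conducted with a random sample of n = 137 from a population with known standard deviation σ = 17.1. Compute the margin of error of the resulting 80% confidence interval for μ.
Margin of error = 1.87

Margin of error = z* · σ/√n
= 1.282 · 17.1/√137
= 1.282 · 17.1/11.7047
= 1.87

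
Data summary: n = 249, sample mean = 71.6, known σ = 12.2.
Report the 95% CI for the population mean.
(70.08, 73.12)

z-interval (σ known):
z* = 1.960 for 95% confidence

Margin of error = z* · σ/√n = 1.960 · 12.2/√249 = 1.52

CI: (71.6 - 1.52, 71.6 + 1.52) = (70.08, 73.12)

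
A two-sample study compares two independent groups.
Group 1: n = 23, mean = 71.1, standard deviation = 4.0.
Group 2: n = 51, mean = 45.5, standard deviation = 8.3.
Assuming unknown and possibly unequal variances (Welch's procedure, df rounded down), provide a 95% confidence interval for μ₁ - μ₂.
(22.75, 28.45)

Difference: x̄₁ - x̄₂ = 25.60
SE = √(s₁²/n₁ + s₂²/n₂) = √(4.0²/23 + 8.3²/51) = 1.4305
df = 71.60 → 71 (Welch–Satterthwaite, rounded down)
t* = 1.994

CI: 25.60 ± 1.994 · 1.4305 = 25.60 ± 2.85 = (22.75, 28.45)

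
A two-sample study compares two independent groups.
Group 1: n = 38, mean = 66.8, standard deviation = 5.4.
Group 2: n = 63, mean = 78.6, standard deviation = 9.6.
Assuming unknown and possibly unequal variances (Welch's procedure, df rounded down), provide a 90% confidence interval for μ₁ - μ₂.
(-14.28, -9.32)

Difference: x̄₁ - x̄₂ = -11.80
SE = √(s₁²/n₁ + s₂²/n₂) = √(5.4²/38 + 9.6²/63) = 1.4934
df = 98.63 → 98 (Welch–Satterthwaite, rounded down)
t* = 1.661

CI: -11.80 ± 1.661 · 1.4934 = -11.80 ± 2.48 = (-14.28, -9.32)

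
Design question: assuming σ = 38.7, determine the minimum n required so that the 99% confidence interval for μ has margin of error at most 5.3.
n ≥ 354

For margin E ≤ 5.3:
n ≥ (z* · σ / E)²
n ≥ (2.576 · 38.7 / 5.3)²
n ≥ 353.80

Minimum n = 354 (rounding up)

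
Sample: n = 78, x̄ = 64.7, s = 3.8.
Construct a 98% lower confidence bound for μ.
μ ≥ 63.80

Lower bound (one-sided):
t* = 2.089 (one-sided for 98%)
Lower bound = x̄ - t* · s/√n = 64.7 - 2.089 · 3.8/√78 = 63.80

We are 98% confident that μ ≥ 63.80.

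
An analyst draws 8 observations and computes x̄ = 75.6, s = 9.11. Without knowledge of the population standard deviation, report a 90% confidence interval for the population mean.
(69.50, 81.70)

t-interval (σ unknown):
df = n - 1 = 7
t* = 1.895 for 90% confidence

Margin of error = t* · s/√n = 1.895 · 9.11/√8 = 6.10

CI: (69.50, 81.70)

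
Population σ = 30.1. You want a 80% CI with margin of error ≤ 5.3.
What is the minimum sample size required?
n ≥ 54

For margin E ≤ 5.3:
n ≥ (z* · σ / E)²
n ≥ (1.282 · 30.1 / 5.3)²
n ≥ 53.01

Minimum n = 54 (rounding up)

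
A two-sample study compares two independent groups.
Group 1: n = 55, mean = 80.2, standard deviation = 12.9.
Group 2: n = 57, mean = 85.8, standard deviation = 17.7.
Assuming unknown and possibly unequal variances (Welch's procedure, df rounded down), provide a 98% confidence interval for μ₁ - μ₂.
(-12.50, 1.30)

Difference: x̄₁ - x̄₂ = -5.60
SE = √(s₁²/n₁ + s₂²/n₂) = √(12.9²/55 + 17.7²/57) = 2.9192
df = 102.43 → 102 (Welch–Satterthwaite, rounded down)
t* = 2.363

CI: -5.60 ± 2.363 · 2.9192 = -5.60 ± 6.90 = (-12.50, 1.30)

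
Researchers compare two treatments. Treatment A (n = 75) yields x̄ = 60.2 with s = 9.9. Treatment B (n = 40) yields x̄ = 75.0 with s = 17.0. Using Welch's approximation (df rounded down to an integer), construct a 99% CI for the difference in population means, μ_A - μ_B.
(-22.60, -7.00)

Difference: x̄₁ - x̄₂ = -14.80
SE = √(s₁²/n₁ + s₂²/n₂) = √(9.9²/75 + 17.0²/40) = 2.9209
df = 53.46 → 53 (Welch–Satterthwaite, rounded down)
t* = 2.672

CI: -14.80 ± 2.672 · 2.9209 = -14.80 ± 7.80 = (-22.60, -7.00)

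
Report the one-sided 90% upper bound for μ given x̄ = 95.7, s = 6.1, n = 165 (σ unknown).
μ ≤ 96.31

Upper bound (one-sided):
t* = 1.287 (one-sided for 90%)
Upper bound = x̄ + t* · s/√n = 95.7 + 1.287 · 6.1/√165 = 96.31

We are 90% confident that μ ≤ 96.31.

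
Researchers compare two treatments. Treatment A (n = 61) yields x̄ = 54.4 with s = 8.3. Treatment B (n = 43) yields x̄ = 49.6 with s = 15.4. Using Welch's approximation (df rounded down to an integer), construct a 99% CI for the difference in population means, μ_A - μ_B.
(-2.06, 11.66)

Difference: x̄₁ - x̄₂ = 4.80
SE = √(s₁²/n₁ + s₂²/n₂) = √(8.3²/61 + 15.4²/43) = 2.5777
df = 59.22 → 59 (Welch–Satterthwaite, rounded down)
t* = 2.662

CI: 4.80 ± 2.662 · 2.5777 = 4.80 ± 6.86 = (-2.06, 11.66)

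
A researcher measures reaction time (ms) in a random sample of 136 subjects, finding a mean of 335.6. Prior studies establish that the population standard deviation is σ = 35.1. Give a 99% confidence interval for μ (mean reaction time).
(327.85, 343.35)

z-interval (σ known):
z* = 2.576 for 99% confidence

Margin of error = z* · σ/√n = 2.576 · 35.1/√136 = 7.75

CI: (335.6 - 7.75, 335.6 + 7.75) = (327.85, 343.35)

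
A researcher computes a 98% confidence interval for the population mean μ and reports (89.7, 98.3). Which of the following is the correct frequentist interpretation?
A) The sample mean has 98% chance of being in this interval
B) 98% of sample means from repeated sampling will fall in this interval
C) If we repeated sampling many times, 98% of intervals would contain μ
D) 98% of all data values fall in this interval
C

A) Wrong — x̄ is observed and sits in the interval by construction.
B) Wrong — coverage applies to intervals containing μ, not to future x̄ values.
C) Correct — this is the frequentist long-run coverage interpretation.
D) Wrong — a CI is about the parameter μ, not individual data values.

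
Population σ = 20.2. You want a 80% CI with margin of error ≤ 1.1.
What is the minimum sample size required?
n ≥ 555

For margin E ≤ 1.1:
n ≥ (z* · σ / E)²
n ≥ (1.282 · 20.2 / 1.1)²
n ≥ 554.23

Minimum n = 555 (rounding up)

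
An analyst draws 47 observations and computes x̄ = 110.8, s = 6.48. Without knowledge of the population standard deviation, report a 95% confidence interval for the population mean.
(108.90, 112.70)

t-interval (σ unknown):
df = n - 1 = 46
t* = 2.013 for 95% confidence

Margin of error = t* · s/√n = 2.013 · 6.48/√47 = 1.90

CI: (108.90, 112.70)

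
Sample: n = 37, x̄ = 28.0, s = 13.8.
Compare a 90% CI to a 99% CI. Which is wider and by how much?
99% CI is wider by 4.68

df = 36
90% CI: t* = 1.688, (24.17, 31.83), width = 2 · t* · s/√n = 7.66
99% CI: t* = 2.719, (21.83, 34.17), width = 2 · t* · s/√n = 12.34

The 99% CI is wider by 12.34 - 7.66 = 4.68.
Higher confidence requires a wider interval.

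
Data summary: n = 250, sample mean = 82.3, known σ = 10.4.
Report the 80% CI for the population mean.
(81.46, 83.14)

z-interval (σ known):
z* = 1.282 for 80% confidence

Margin of error = z* · σ/√n = 1.282 · 10.4/√250 = 0.84

CI: (82.3 - 0.84, 82.3 + 0.84) = (81.46, 83.14)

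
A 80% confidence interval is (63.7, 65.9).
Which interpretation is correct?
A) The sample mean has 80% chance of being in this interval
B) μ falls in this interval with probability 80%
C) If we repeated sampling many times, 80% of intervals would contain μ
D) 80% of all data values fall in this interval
C

A) Wrong — x̄ is observed and sits in the interval by construction.
B) Wrong — μ is fixed; the randomness lives in the interval, not in μ.
C) Correct — this is the frequentist long-run coverage interpretation.
D) Wrong — a CI is about the parameter μ, not individual data values.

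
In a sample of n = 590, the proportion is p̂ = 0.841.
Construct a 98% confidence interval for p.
(0.806, 0.876)

Proportion CI:
SE = √(p̂(1-p̂)/n) = √(0.841 · 0.159 / 590) = 0.01505

z* = 2.326
Margin = z* · SE = 2.326 · 0.01505 = 0.0350

CI: 0.841 ± 0.0350 = (0.806, 0.876)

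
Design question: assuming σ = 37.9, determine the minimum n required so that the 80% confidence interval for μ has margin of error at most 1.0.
n ≥ 2361

For margin E ≤ 1.0:
n ≥ (z* · σ / E)²
n ≥ (1.282 · 37.9 / 1.0)²
n ≥ 2360.77

Minimum n = 2361 (rounding up)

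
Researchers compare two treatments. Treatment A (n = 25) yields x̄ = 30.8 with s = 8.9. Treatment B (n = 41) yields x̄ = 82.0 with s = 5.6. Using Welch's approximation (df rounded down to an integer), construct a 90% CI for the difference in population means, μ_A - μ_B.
(-54.55, -47.85)

Difference: x̄₁ - x̄₂ = -51.20
SE = √(s₁²/n₁ + s₂²/n₂) = √(8.9²/25 + 5.6²/41) = 1.9832
df = 35.74 → 35 (Welch–Satterthwaite, rounded down)
t* = 1.690

CI: -51.20 ± 1.690 · 1.9832 = -51.20 ± 3.35 = (-54.55, -47.85)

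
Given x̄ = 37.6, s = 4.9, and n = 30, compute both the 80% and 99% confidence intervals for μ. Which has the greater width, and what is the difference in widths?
99% CI is wider by 2.58

df = 29
80% CI: t* = 1.311, (36.43, 38.77), width = 2 · t* · s/√n = 2.35
99% CI: t* = 2.756, (35.13, 40.07), width = 2 · t* · s/√n = 4.93

The 99% CI is wider by 4.93 - 2.35 = 2.58.
Higher confidence requires a wider interval.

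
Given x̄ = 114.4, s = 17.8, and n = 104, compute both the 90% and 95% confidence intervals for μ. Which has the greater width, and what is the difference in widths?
95% CI is wider by 1.13

df = 103
90% CI: t* = 1.660, (111.50, 117.30), width = 2 · t* · s/√n = 5.79
95% CI: t* = 1.983, (110.94, 117.86), width = 2 · t* · s/√n = 6.92

The 95% CI is wider by 6.92 - 5.79 = 1.13.
Higher confidence requires a wider interval.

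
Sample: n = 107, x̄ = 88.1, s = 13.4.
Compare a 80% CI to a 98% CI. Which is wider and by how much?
98% CI is wider by 2.78

df = 106
80% CI: t* = 1.290, (86.43, 89.77), width = 2 · t* · s/√n = 3.34
98% CI: t* = 2.362, (85.04, 91.16), width = 2 · t* · s/√n = 6.12

The 98% CI is wider by 6.12 - 3.34 = 2.78.
Higher confidence requires a wider interval.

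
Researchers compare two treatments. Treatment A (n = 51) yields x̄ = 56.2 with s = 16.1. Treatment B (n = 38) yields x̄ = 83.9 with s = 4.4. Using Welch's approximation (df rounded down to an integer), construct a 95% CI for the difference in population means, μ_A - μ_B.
(-32.43, -22.97)

Difference: x̄₁ - x̄₂ = -27.70
SE = √(s₁²/n₁ + s₂²/n₂) = √(16.1²/51 + 4.4²/38) = 2.3647
df = 59.72 → 59 (Welch–Satterthwaite, rounded down)
t* = 2.001

CI: -27.70 ± 2.001 · 2.3647 = -27.70 ± 4.73 = (-32.43, -22.97)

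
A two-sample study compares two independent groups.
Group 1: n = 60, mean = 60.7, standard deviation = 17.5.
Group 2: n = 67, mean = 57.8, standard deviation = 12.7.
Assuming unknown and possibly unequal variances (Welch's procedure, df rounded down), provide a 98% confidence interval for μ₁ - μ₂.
(-3.57, 9.37)

Difference: x̄₁ - x̄₂ = 2.90
SE = √(s₁²/n₁ + s₂²/n₂) = √(17.5²/60 + 12.7²/67) = 2.7407
df = 106.58 → 106 (Welch–Satterthwaite, rounded down)
t* = 2.362

CI: 2.90 ± 2.362 · 2.7407 = 2.90 ± 6.47 = (-3.57, 9.37)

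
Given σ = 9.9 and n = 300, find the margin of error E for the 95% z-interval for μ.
Margin of error = 1.12

Margin of error = z* · σ/√n
= 1.960 · 9.9/√300
= 1.960 · 9.9/17.3205
= 1.12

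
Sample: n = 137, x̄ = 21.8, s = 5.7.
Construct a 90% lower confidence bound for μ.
μ ≥ 21.17

Lower bound (one-sided):
t* = 1.288 (one-sided for 90%)
Lower bound = x̄ - t* · s/√n = 21.8 - 1.288 · 5.7/√137 = 21.17

We are 90% confident that μ ≥ 21.17.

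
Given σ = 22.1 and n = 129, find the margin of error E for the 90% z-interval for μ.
Margin of error = 3.20

Margin of error = z* · σ/√n
= 1.645 · 22.1/√129
= 1.645 · 22.1/11.3578
= 3.20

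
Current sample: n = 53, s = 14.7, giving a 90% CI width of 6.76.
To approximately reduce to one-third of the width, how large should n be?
n ≈ 477

CI width ∝ 1/√n
To reduce width by factor 3, need √n to grow by 3 → need 3² = 9 times as many samples.

Current: n = 53, width = 6.76
New: n = 477, width ≈ 2.22

Width reduced by factor of 6.76/2.22 = 3.05.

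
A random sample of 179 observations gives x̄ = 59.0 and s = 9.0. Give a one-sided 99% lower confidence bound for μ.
μ ≥ 57.42

Lower bound (one-sided):
t* = 2.347 (one-sided for 99%)
Lower bound = x̄ - t* · s/√n = 59.0 - 2.347 · 9.0/√179 = 57.42

We are 99% confident that μ ≥ 57.42.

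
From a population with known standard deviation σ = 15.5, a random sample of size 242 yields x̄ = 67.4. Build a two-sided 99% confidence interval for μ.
(64.83, 69.97)

z-interval (σ known):
z* = 2.576 for 99% confidence

Margin of error = z* · σ/√n = 2.576 · 15.5/√242 = 2.57

CI: (67.4 - 2.57, 67.4 + 2.57) = (64.83, 69.97)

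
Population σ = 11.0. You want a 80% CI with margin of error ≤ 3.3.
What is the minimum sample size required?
n ≥ 19

For margin E ≤ 3.3:
n ≥ (z* · σ / E)²
n ≥ (1.282 · 11.0 / 3.3)²
n ≥ 18.26

Minimum n = 19 (rounding up)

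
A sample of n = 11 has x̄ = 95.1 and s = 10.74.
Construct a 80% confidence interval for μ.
(90.66, 99.54)

t-interval (σ unknown):
df = n - 1 = 10
t* = 1.372 for 80% confidence

Margin of error = t* · s/√n = 1.372 · 10.74/√11 = 4.44

CI: (90.66, 99.54)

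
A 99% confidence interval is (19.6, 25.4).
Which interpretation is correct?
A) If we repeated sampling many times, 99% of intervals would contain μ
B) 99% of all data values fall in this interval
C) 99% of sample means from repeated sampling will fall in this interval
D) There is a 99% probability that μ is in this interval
A

A) Correct — this is the frequentist long-run coverage interpretation.
B) Wrong — a CI is about the parameter μ, not individual data values.
C) Wrong — coverage applies to intervals containing μ, not to future x̄ values.
D) Wrong — μ is fixed; the randomness lives in the interval, not in μ.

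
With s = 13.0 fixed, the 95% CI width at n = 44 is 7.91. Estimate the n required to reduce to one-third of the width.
n ≈ 396

CI width ∝ 1/√n
To reduce width by factor 3, need √n to grow by 3 → need 3² = 9 times as many samples.

Current: n = 44, width = 7.91
New: n = 396, width ≈ 2.57

Width reduced by factor of 7.91/2.57 = 3.08.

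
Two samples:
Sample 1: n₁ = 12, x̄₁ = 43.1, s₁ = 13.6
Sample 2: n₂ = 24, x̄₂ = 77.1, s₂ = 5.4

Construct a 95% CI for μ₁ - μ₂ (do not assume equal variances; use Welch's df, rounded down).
(-42.89, -25.11)

Difference: x̄₁ - x̄₂ = -34.00
SE = √(s₁²/n₁ + s₂²/n₂) = √(13.6²/12 + 5.4²/24) = 4.0778
df = 12.76 → 12 (Welch–Satterthwaite, rounded down)
t* = 2.179

CI: -34.00 ± 2.179 · 4.0778 = -34.00 ± 8.89 = (-42.89, -25.11)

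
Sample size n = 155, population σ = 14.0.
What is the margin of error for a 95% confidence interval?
Margin of error = 2.20

Margin of error = z* · σ/√n
= 1.960 · 14.0/√155
= 1.960 · 14.0/12.4499
= 2.20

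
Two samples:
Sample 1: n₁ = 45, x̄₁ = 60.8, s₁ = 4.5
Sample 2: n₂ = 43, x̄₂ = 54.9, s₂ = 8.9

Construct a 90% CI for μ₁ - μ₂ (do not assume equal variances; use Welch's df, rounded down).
(3.37, 8.43)

Difference: x̄₁ - x̄₂ = 5.90
SE = √(s₁²/n₁ + s₂²/n₂) = √(4.5²/45 + 8.9²/43) = 1.5140
df = 61.52 → 61 (Welch–Satterthwaite, rounded down)
t* = 1.670

CI: 5.90 ± 1.670 · 1.5140 = 5.90 ± 2.53 = (3.37, 8.43)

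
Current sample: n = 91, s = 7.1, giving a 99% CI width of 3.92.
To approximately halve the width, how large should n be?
n ≈ 364

CI width ∝ 1/√n
To reduce width by factor 2, need √n to grow by 2 → need 2² = 4 times as many samples.

Current: n = 91, width = 3.92
New: n = 364, width ≈ 1.93

Width reduced by factor of 3.92/1.93 = 2.03.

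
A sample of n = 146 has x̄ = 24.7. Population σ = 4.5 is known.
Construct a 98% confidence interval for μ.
(23.83, 25.57)

z-interval (σ known):
z* = 2.326 for 98% confidence

Margin of error = z* · σ/√n = 2.326 · 4.5/√146 = 0.87

CI: (24.7 - 0.87, 24.7 + 0.87) = (23.83, 25.57)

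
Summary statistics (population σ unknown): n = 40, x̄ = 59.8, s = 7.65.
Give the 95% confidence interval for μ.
(57.35, 62.25)

t-interval (σ unknown):
df = n - 1 = 39
t* = 2.023 for 95% confidence

Margin of error = t* · s/√n = 2.023 · 7.65/√40 = 2.45

CI: (57.35, 62.25)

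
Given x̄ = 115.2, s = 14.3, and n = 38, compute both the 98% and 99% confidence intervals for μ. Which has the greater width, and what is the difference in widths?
99% CI is wider by 1.32

df = 37
98% CI: t* = 2.431, (109.56, 120.84), width = 2 · t* · s/√n = 11.28
99% CI: t* = 2.715, (108.90, 121.50), width = 2 · t* · s/√n = 12.60

The 99% CI is wider by 12.60 - 11.28 = 1.32.
Higher confidence requires a wider interval.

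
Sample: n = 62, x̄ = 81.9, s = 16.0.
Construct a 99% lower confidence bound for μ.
μ ≥ 77.05

Lower bound (one-sided):
t* = 2.389 (one-sided for 99%)
Lower bound = x̄ - t* · s/√n = 81.9 - 2.389 · 16.0/√62 = 77.05

We are 99% confident that μ ≥ 77.05.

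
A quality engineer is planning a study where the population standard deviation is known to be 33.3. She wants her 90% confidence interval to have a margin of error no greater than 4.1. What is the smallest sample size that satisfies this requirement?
n ≥ 179

For margin E ≤ 4.1:
n ≥ (z* · σ / E)²
n ≥ (1.645 · 33.3 / 4.1)²
n ≥ 178.51

Minimum n = 179 (rounding up)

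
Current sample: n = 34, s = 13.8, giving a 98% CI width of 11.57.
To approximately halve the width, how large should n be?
n ≈ 136

CI width ∝ 1/√n
To reduce width by factor 2, need √n to grow by 2 → need 2² = 4 times as many samples.

Current: n = 34, width = 11.57
New: n = 136, width ≈ 5.57

Width reduced by factor of 11.57/5.57 = 2.08.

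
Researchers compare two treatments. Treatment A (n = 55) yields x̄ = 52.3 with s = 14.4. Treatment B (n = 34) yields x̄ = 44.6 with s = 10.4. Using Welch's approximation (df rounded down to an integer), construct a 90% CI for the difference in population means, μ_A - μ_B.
(3.32, 12.08)

Difference: x̄₁ - x̄₂ = 7.70
SE = √(s₁²/n₁ + s₂²/n₂) = √(14.4²/55 + 10.4²/34) = 2.6365
df = 84.79 → 84 (Welch–Satterthwaite, rounded down)
t* = 1.663

CI: 7.70 ± 1.663 · 2.6365 = 7.70 ± 4.38 = (3.32, 12.08)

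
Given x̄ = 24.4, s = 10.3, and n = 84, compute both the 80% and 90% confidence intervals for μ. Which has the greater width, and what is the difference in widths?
90% CI is wider by 0.84

df = 83
80% CI: t* = 1.292, (22.95, 25.85), width = 2 · t* · s/√n = 2.90
90% CI: t* = 1.663, (22.53, 26.27), width = 2 · t* · s/√n = 3.74

The 90% CI is wider by 3.74 - 2.90 = 0.84.
Higher confidence requires a wider interval.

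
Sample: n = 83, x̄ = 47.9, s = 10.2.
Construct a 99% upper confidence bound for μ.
μ ≤ 50.56

Upper bound (one-sided):
t* = 2.373 (one-sided for 99%)
Upper bound = x̄ + t* · s/√n = 47.9 + 2.373 · 10.2/√83 = 50.56

We are 99% confident that μ ≤ 50.56.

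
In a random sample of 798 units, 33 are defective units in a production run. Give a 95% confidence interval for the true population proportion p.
(0.028, 0.055)

Proportion CI:
p̂ = 33/798 = 0.04135
SE = √(p̂(1-p̂)/n) = √(0.04135 · 0.95865 / 798) = 0.00705

z* = 1.960
Margin = z* · SE = 1.960 · 0.00705 = 0.0138

CI: 0.04135 ± 0.0138 = (0.028, 0.055)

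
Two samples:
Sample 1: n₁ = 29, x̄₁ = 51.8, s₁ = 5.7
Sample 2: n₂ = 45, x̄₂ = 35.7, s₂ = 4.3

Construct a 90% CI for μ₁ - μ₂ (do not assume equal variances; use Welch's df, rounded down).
(14.02, 18.18)

Difference: x̄₁ - x̄₂ = 16.10
SE = √(s₁²/n₁ + s₂²/n₂) = √(5.7²/29 + 4.3²/45) = 1.2374
df = 48.18 → 48 (Welch–Satterthwaite, rounded down)
t* = 1.677

CI: 16.10 ± 1.677 · 1.2374 = 16.10 ± 2.08 = (14.02, 18.18)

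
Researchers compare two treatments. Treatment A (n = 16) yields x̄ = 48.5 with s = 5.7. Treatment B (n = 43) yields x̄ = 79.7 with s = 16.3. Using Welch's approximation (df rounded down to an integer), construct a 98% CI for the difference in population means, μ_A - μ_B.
(-38.06, -24.34)

Difference: x̄₁ - x̄₂ = -31.20
SE = √(s₁²/n₁ + s₂²/n₂) = √(5.7²/16 + 16.3²/43) = 2.8652
df = 56.93 → 56 (Welch–Satterthwaite, rounded down)
t* = 2.395

CI: -31.20 ± 2.395 · 2.8652 = -31.20 ± 6.86 = (-38.06, -24.34)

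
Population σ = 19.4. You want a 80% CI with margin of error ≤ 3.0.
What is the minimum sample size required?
n ≥ 69

For margin E ≤ 3.0:
n ≥ (z* · σ / E)²
n ≥ (1.282 · 19.4 / 3.0)²
n ≥ 68.73

Minimum n = 69 (rounding up)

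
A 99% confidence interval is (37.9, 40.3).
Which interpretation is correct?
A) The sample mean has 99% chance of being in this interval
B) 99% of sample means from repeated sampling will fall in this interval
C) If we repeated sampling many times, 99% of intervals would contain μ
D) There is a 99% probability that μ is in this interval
C

A) Wrong — x̄ is observed and sits in the interval by construction.
B) Wrong — coverage applies to intervals containing μ, not to future x̄ values.
C) Correct — this is the frequentist long-run coverage interpretation.
D) Wrong — μ is fixed; the randomness lives in the interval, not in μ.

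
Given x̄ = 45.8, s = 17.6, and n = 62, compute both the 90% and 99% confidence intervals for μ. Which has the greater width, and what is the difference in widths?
99% CI is wider by 4.42

df = 61
90% CI: t* = 1.670, (42.07, 49.53), width = 2 · t* · s/√n = 7.47
99% CI: t* = 2.659, (39.86, 51.74), width = 2 · t* · s/√n = 11.89

The 99% CI is wider by 11.89 - 7.47 = 4.42.
Higher confidence requires a wider interval.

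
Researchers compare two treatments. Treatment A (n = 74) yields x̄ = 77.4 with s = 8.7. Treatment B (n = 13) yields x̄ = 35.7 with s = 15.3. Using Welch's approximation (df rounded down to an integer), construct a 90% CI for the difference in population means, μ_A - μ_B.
(33.97, 49.43)

Difference: x̄₁ - x̄₂ = 41.70
SE = √(s₁²/n₁ + s₂²/n₂) = √(8.7²/74 + 15.3²/13) = 4.3623
df = 13.39 → 13 (Welch–Satterthwaite, rounded down)
t* = 1.771

CI: 41.70 ± 1.771 · 4.3623 = 41.70 ± 7.73 = (33.97, 49.43)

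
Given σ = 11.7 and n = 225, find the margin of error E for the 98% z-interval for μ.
Margin of error = 1.81

Margin of error = z* · σ/√n
= 2.326 · 11.7/√225
= 2.326 · 11.7/15.0000
= 1.81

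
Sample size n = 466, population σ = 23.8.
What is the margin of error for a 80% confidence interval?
Margin of error = 1.41

Margin of error = z* · σ/√n
= 1.282 · 23.8/√466
= 1.282 · 23.8/21.5870
= 1.41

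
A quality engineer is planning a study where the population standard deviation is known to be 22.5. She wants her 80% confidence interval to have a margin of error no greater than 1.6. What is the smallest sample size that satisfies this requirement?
n ≥ 326

For margin E ≤ 1.6:
n ≥ (z* · σ / E)²
n ≥ (1.282 · 22.5 / 1.6)²
n ≥ 325.01

Minimum n = 326 (rounding up)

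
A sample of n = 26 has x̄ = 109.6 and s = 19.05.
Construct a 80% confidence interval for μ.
(104.68, 114.52)

t-interval (σ unknown):
df = n - 1 = 25
t* = 1.316 for 80% confidence

Margin of error = t* · s/√n = 1.316 · 19.05/√26 = 4.92

CI: (104.68, 114.52)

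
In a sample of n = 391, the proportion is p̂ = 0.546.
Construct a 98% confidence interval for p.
(0.487, 0.605)

Proportion CI:
SE = √(p̂(1-p̂)/n) = √(0.546 · 0.454 / 391) = 0.02518

z* = 2.326
Margin = z* · SE = 2.326 · 0.02518 = 0.0586

CI: 0.546 ± 0.0586 = (0.487, 0.605)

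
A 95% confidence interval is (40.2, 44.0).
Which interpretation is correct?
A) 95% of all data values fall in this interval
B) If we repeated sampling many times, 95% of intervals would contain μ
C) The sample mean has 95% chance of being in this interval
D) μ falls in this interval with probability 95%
B

A) Wrong — a CI is about the parameter μ, not individual data values.
B) Correct — this is the frequentist long-run coverage interpretation.
C) Wrong — x̄ is observed and sits in the interval by construction.
D) Wrong — μ is fixed; the randomness lives in the interval, not in μ.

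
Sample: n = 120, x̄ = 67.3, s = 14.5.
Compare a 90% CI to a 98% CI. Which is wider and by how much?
98% CI is wider by 1.85

df = 119
90% CI: t* = 1.658, (65.11, 69.49), width = 2 · t* · s/√n = 4.39
98% CI: t* = 2.358, (64.18, 70.42), width = 2 · t* · s/√n = 6.24

The 98% CI is wider by 6.24 - 4.39 = 1.85.
Higher confidence requires a wider interval.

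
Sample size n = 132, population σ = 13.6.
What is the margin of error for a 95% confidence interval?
Margin of error = 2.32

Margin of error = z* · σ/√n
= 1.960 · 13.6/√132
= 1.960 · 13.6/11.4891
= 2.32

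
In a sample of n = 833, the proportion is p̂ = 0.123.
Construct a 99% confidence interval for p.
(0.094, 0.152)

Proportion CI:
SE = √(p̂(1-p̂)/n) = √(0.123 · 0.877 / 833) = 0.01138

z* = 2.576
Margin = z* · SE = 2.576 · 0.01138 = 0.0293

CI: 0.123 ± 0.0293 = (0.094, 0.152)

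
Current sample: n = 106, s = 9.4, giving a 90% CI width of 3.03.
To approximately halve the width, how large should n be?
n ≈ 424

CI width ∝ 1/√n
To reduce width by factor 2, need √n to grow by 2 → need 2² = 4 times as many samples.

Current: n = 106, width = 3.03
New: n = 424, width ≈ 1.50

Width reduced by factor of 3.03/1.50 = 2.02.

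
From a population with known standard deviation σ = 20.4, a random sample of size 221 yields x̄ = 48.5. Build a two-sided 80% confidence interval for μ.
(46.74, 50.26)

z-interval (σ known):
z* = 1.282 for 80% confidence

Margin of error = z* · σ/√n = 1.282 · 20.4/√221 = 1.76

CI: (48.5 - 1.76, 48.5 + 1.76) = (46.74, 50.26)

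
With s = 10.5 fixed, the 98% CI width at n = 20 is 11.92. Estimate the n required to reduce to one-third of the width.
n ≈ 180

CI width ∝ 1/√n
To reduce width by factor 3, need √n to grow by 3 → need 3² = 9 times as many samples.

Current: n = 20, width = 11.92
New: n = 180, width ≈ 3.67

Width reduced by factor of 11.92/3.67 = 3.25.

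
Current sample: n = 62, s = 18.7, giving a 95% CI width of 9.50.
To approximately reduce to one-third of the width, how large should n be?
n ≈ 558

CI width ∝ 1/√n
To reduce width by factor 3, need √n to grow by 3 → need 3² = 9 times as many samples.

Current: n = 62, width = 9.50
New: n = 558, width ≈ 3.11

Width reduced by factor of 9.50/3.11 = 3.05.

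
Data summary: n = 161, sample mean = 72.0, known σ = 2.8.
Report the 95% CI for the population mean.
(71.57, 72.43)

z-interval (σ known):
z* = 1.960 for 95% confidence

Margin of error = z* · σ/√n = 1.960 · 2.8/√161 = 0.43

CI: (72.0 - 0.43, 72.0 + 0.43) = (71.57, 72.43)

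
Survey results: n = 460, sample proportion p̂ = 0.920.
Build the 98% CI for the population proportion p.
(0.891, 0.949)

Proportion CI:
SE = √(p̂(1-p̂)/n) = √(0.920 · 0.080 / 460) = 0.01265

z* = 2.326
Margin = z* · SE = 2.326 · 0.01265 = 0.0294

CI: 0.920 ± 0.0294 = (0.891, 0.949)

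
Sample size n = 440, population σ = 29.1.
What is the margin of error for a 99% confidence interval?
Margin of error = 3.57

Margin of error = z* · σ/√n
= 2.576 · 29.1/√440
= 2.576 · 29.1/20.9762
= 3.57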